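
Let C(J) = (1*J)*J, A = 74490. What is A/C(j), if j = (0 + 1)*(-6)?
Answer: 12415/6 ≈ 2069.2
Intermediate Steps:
j = -6 (j = 1*(-6) = -6)
C(J) = J**2 (C(J) = J*J = J**2)
A/C(j) = 74490/((-6)**2) = 74490/36 = 74490*(1/36) = 12415/6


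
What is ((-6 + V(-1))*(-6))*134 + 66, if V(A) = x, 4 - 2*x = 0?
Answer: 3282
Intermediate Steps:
x = 2 (x = 2 - ½*0 = 2 + 0 = 2)
V(A) = 2
((-6 + V(-1))*(-6))*134 + 66 = ((-6 + 2)*(-6))*134 + 66 = -4*(-6)*134 + 66 = 24*134 + 66 = 3216 + 66 = 3282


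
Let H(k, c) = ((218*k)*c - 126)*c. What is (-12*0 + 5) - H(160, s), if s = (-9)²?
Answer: -228837469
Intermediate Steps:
s = 81
H(k, c) = c*(-126 + 218*c*k) (H(k, c) = (218*c*k - 126)*c = (-126 + 218*c*k)*c = c*(-126 + 218*c*k))
(-12*0 + 5) - H(160, s) = (-12*0 + 5) - 2*81*(-63 + 109*81*160) = (0 + 5) - 2*81*(-63 + 1412640) = 5 - 2*81*1412577 = 5 - 1*228837474 = 5 - 228837474 = -228837469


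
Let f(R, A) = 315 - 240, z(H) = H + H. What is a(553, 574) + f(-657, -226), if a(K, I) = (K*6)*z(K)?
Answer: 3669783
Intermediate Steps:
z(H) = 2*H
f(R, A) = 75
a(K, I) = 12*K² (a(K, I) = (K*6)*(2*K) = (6*K)*(2*K) = 12*K²)
a(553, 574) + f(-657, -226) = 12*553² + 75 = 12*305809 + 75 = 3669708 + 75 = 3669783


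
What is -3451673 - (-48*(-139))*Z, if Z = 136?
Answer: -4359065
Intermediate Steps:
-3451673 - (-48*(-139))*Z = -3451673 - (-48*(-139))*136 = -3451673 - 6672*136 = -3451673 - 1*907392 = -3451673 - 907392 = -4359065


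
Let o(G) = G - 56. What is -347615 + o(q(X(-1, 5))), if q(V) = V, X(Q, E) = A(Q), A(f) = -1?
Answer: -347672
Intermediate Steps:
X(Q, E) = -1
o(G) = -56 + G
-347615 + o(q(X(-1, 5))) = -347615 + (-56 - 1) = -347615 - 57 = -347672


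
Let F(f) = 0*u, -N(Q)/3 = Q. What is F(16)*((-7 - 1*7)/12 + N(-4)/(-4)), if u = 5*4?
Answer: 0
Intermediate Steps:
N(Q) = -3*Q
u = 20
F(f) = 0 (F(f) = 0*20 = 0)
F(16)*((-7 - 1*7)/12 + N(-4)/(-4)) = 0*((-7 - 1*7)/12 - 3*(-4)/(-4)) = 0*((-7 - 7)*(1/12) + 12*(-¼)) = 0*(-14*1/12 - 3) = 0*(-7/6 - 3) = 0*(-25/6) = 0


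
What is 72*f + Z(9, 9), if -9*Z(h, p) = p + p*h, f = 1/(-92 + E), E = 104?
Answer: -4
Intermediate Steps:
f = 1/12 (f = 1/(-92 + 104) = 1/12 ≈ 0.083333)
Z(h, p) = -p/9 - h*p/9 (Z(h, p) = -(p + p*h)/9 = -(p + h*p)/9 = -p/9 - h*p/9)
72*f + Z(9, 9) = 72*(1/12) - 1/9*9*(1 + 9) = 6 - 1/9*9*10 = 6 - 10 = -4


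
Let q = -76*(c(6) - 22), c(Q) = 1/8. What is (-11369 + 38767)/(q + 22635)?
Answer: 54796/48595 ≈ 1.1276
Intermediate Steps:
c(Q) = ⅛
q = 3325/2 (q = -76*(⅛ - 22) = -76*(-175/8) = 3325/2 ≈ 1662.5)
(-11369 + 38767)/(q + 22635) = (-11369 + 38767)/(3325/2 + 22635) = 27398/(48595/2) = 27398*(2/48595) = 54796/48595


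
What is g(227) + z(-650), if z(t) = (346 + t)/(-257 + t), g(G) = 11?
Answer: 10281/907 ≈ 11.335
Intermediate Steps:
z(t) = (346 + t)/(-257 + t)
g(227) + z(-650) = 11 + (346 - 650)/(-257 - 650) = 11 - 304/(-907) = 11 - 1/907*(-304) = 11 + 304/907 = 10281/907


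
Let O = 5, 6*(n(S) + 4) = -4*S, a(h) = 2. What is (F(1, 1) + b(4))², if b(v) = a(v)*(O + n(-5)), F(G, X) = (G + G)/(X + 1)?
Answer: 841/9 ≈ 93.444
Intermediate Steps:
n(S) = -4 - 2*S/3 (n(S) = -4 + (-4*S)/6 = -4 - 2*S/3)
F(G, X) = 2*G/(1 + X) (F(G, X) = (2*G)/(1 + X) = 2*G/(1 + X))
b(v) = 26/3 (b(v) = 2*(5 + (-4 - ⅔*(-5))) = 2*(5 + (-4 + 10/3)) = 2*(5 - ⅔) = 2*(13/3) = 26/3)
(F(1, 1) + b(4))² = (2*1/(1 + 1) + 26/3)² = (2*1/2 + 26/3)² = (2*1*(½) + 26/3)² = (1 + 26/3)² = (29/3)² = 841/9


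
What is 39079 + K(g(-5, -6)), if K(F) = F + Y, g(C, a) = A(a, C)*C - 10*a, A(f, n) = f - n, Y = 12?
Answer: 39156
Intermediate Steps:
g(C, a) = -10*a + C*(a - C) (g(C, a) = (a - C)*C - 10*a = C*(a - C) - 10*a = -10*a + C*(a - C))
K(F) = 12 + F (K(F) = F + 12 = 12 + F)
39079 + K(g(-5, -6)) = 39079 + (12 + (-10*(-6) - 1*(-5)*(-5 - 1*(-6)))) = 39079 + (12 + (60 - 1*(-5)*(-5 + 6))) = 39079 + (12 + (60 - 1*(-5)*1)) = 39079 + (12 + (60 + 5)) = 39079 + (12 + 65) = 39079 + 77 = 39156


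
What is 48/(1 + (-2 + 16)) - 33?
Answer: -149/5 ≈ -29.800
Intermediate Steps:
48/(1 + (-2 + 16)) - 33 = 48/(1 + 14) - 33 = 48/15 - 33 = 48*(1/15) - 33 = 16/5 - 33 = -149/5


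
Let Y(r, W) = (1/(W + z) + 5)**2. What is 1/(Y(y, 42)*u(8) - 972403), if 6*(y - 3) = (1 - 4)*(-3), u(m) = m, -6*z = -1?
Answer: -64009/62229620099 ≈ -1.0286e-6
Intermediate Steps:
z = 1/6 (z = -1/6*(-1) = 1/6 ≈ 0.16667)
y = 9/2 (y = 3 + ((1 - 4)*(-3))/6 = 3 + (-3*(-3))/6 = 3 + (1/6)*9 = 3 + 3/2 = 9/2 ≈ 4.5000)
Y(r, W) = (5 + 1/(1/6 + W))**2 (Y(r, W) = (1/(W + 1/6) + 5)**2 = (1/(1/6 + W) + 5)**2 = (5 + 1/(1/6 + W))**2)
1/(Y(y, 42)*u(8) - 972403) = 1/(((11 + 30*42)**2/(1 + 6*42)**2)*8 - 972403) = 1/(((11 + 1260)**2/(1 + 252)**2)*8 - 972403) = 1/((1271**2/253**2)*8 - 972403) = 1/(((1/64009)*1615441)*8 - 972403) = 1/((1615441/64009)*8 - 972403) = 1/(12923528/64009 - 972403) = 1/(-62229620099/64009) = -64009/62229620099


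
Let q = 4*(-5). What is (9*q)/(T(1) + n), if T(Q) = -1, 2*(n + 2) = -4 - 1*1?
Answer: 360/11 ≈ 32.727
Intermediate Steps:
n = -9/2 (n = -2 + (-4 - 1*1)/2 = -2 + (-4 - 1)/2 = -2 + (½)*(-5) = -2 - 5/2 = -9/2 ≈ -4.5000)
q = -20
(9*q)/(T(1) + n) = (9*(-20))/(-1 - 9/2) = -180/(-11/2) = -180*(-2/11) = 360/11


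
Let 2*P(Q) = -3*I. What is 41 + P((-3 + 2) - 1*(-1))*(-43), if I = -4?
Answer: -217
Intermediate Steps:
P(Q) = 6 (P(Q) = (-3*(-4))/2 = (½)*12 = 6)
41 + P((-3 + 2) - 1*(-1))*(-43) = 41 + 6*(-43) = 41 - 258 = -217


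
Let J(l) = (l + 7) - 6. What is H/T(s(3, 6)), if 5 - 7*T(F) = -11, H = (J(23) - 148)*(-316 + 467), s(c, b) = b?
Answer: -32767/4 ≈ -8191.8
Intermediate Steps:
J(l) = 1 + l (J(l) = (7 + l) - 6 = 1 + l)
H = -18724 (H = ((1 + 23) - 148)*(-316 + 467) = (24 - 148)*151 = -124*151 = -18724)
T(F) = 16/7 (T(F) = 5/7 - ⅐*(-11) = 5/7 + 11/7 = 16/7)
H/T(s(3, 6)) = -18724/16/7 = -18724*7/16 = -32767/4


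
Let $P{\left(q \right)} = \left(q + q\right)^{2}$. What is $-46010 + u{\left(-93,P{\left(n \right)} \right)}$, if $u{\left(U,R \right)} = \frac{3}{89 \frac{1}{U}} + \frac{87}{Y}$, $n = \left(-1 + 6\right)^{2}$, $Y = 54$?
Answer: $- \frac{73710461}{1602} \approx -46012.0$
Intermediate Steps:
$n = 25$ ($n = 5^{2} = 25$)
$P{\left(q \right)} = 4 q^{2}$ ($P{\left(q \right)} = \left(2 q\right)^{2} = 4 q^{2}$)
$u{\left(U,R \right)} = \frac{29}{18} + \frac{3 U}{89}$ ($u{\left(U,R \right)} = \frac{3}{89 \frac{1}{U}} + \frac{87}{54} = 3 \frac{U}{89} + 87 \cdot \frac{1}{54} = \frac{3 U}{89} + \frac{29}{18} = \frac{29}{18} + \frac{3 U}{89}$)
$-46010 + u{\left(-93,P{\left(n \right)} \right)} = -46010 + \left(\frac{29}{18} + \frac{3}{89} \left(-93\right)\right) = -46010 + \left(\frac{29}{18} - \frac{279}{89}\right) = -46010 - \frac{2441}{1602} = - \frac{73710461}{1602}$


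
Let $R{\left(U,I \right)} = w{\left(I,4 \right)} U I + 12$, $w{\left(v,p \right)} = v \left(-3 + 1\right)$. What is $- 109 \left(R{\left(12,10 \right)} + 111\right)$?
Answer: $248193$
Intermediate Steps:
$w{\left(v,p \right)} = - 2 v$ ($w{\left(v,p \right)} = v \left(-2\right) = - 2 v$)
$R{\left(U,I \right)} = 12 - 2 U I^{2}$ ($R{\left(U,I \right)} = - 2 I U I + 12 = - 2 U I^{2} + 12 = 12 - 2 U I^{2}$)
$- 109 \left(R{\left(12,10 \right)} + 111\right) = - 109 \left(\left(12 - 24 \cdot 10^{2}\right) + 111\right) = - 109 \left(\left(12 - 24 \cdot 100\right) + 111\right) = - 109 \left(\left(12 - 2400\right) + 111\right) = - 109 \left(-2388 + 111\right) = \left(-109\right) \left(-2277\right) = 248193$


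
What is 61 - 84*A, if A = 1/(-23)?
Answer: 1487/23 ≈ 64.652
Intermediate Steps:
A = -1/23 ≈ -0.043478
61 - 84*A = 61 - 84*(-1/23) = 61 + 84/23 = 1487/23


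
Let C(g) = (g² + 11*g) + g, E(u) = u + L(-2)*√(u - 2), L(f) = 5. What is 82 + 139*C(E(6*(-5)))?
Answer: -36058 - 133440*I*√2 ≈ -36058.0 - 1.8871e+5*I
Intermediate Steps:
E(u) = u + 5*√(-2 + u) (E(u) = u + 5*√(u - 2) = u + 5*√(-2 + u))
C(g) = g² + 12*g
82 + 139*C(E(6*(-5))) = 82 + 139*((6*(-5) + 5*√(-2 + 6*(-5)))*(12 + (6*(-5) + 5*√(-2 + 6*(-5))))) = 82 + 139*((-30 + 5*√(-2 - 30))*(12 + (-30 + 5*√(-2 - 30)))) = 82 + 139*((-30 + 5*√(-32))*(12 + (-30 + 5*√(-32)))) = 82 + 139*((-30 + 5*(4*I*√2))*(12 + (-30 + 5*(4*I*√2)))) = 82 + 139*((-30 + 20*I*√2)*(12 + (-30 + 20*I*√2))) = 82 + 139*((-30 + 20*I*√2)*(-18 + 20*I*√2)) = 82 + 139*(-30 + 20*I*√2)*(-18 + 20*I*√2)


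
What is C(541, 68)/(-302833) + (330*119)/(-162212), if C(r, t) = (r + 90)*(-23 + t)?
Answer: -8249130825/24561573298 ≈ -0.33586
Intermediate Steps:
C(r, t) = (-23 + t)*(90 + r) (C(r, t) = (90 + r)*(-23 + t) = (-23 + t)*(90 + r))
C(541, 68)/(-302833) + (330*119)/(-162212) = (-2070 - 23*541 + 90*68 + 541*68)/(-302833) + (330*119)/(-162212) = (-2070 - 12443 + 6120 + 36788)*(-1/302833) + 39270*(-1/162212) = 28395*(-1/302833) - 19635/81106 = -28395/302833 - 19635/81106 = -8249130825/24561573298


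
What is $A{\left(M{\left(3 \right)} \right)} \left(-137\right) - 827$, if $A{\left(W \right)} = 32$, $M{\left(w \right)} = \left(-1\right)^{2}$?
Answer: $-5211$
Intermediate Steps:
$M{\left(w \right)} = 1$
$A{\left(M{\left(3 \right)} \right)} \left(-137\right) - 827 = 32 \left(-137\right) - 827 = -4384 - 827 = -5211$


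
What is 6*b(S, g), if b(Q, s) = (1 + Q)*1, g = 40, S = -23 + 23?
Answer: 6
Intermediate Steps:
S = 0
b(Q, s) = 1 + Q
6*b(S, g) = 6*(1 + 0) = 6*1 = 6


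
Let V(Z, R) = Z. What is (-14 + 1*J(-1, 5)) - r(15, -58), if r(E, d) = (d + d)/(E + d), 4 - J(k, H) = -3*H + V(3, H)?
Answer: -30/43 ≈ -0.69767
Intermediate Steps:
J(k, H) = 1 + 3*H (J(k, H) = 4 - (-3*H + 3) = 4 - (3 - 3*H) = 4 + (-3 + 3*H) = 1 + 3*H)
r(E, d) = 2*d/(E + d) (r(E, d) = (2*d)/(E + d) = 2*d/(E + d))
(-14 + 1*J(-1, 5)) - r(15, -58) = (-14 + 1*(1 + 3*5)) - 2*(-58)/(15 - 58) = (-14 + 1*(1 + 15)) - 2*(-58)/(-43) = (-14 + 1*16) - 2*(-58)*(-1)/43 = (-14 + 16) - 1*116/43 = 2 - 116/43 = -30/43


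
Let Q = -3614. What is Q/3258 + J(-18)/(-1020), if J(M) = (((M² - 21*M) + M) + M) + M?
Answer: -241561/138465 ≈ -1.7446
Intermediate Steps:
J(M) = M² - 18*M (J(M) = ((M² - 20*M) + M) + M = (M² - 19*M) + M = M² - 18*M)
Q/3258 + J(-18)/(-1020) = -3614/3258 - 18*(-18 - 18)/(-1020) = -3614*1/3258 - 18*(-36)*(-1/1020) = -1807/1629 + 648*(-1/1020) = -1807/1629 - 54/85 = -241561/138465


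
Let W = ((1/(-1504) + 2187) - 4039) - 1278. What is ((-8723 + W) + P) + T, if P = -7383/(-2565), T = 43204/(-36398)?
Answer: -277349768866769/23402458080 ≈ -11851.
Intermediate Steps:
T = -21602/18199 (T = 43204*(-1/36398) = -21602/18199 ≈ -1.1870)
W = -4707521/1504 (W = ((-1/1504 + 2187) - 4039) - 1278 = (3289247/1504 - 4039) - 1278 = -2785409/1504 - 1278 = -4707521/1504 ≈ -3130.0)
P = 2461/855 (P = -7383*(-1/2565) = 2461/855 ≈ 2.8784)
((-8723 + W) + P) + T = ((-8723 - 4707521/1504) + 2461/855) - 21602/18199 = (-17826913/1504 + 2461/855) - 21602/18199 = -15238309271/1285920 - 21602/18199 = -277349768866769/23402458080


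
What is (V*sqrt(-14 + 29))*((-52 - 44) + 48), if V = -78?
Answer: 3744*sqrt(15) ≈ 14500.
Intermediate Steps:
(V*sqrt(-14 + 29))*((-52 - 44) + 48) = (-78*sqrt(-14 + 29))*((-52 - 44) + 48) = (-78*sqrt(15))*(-96 + 48) = -78*sqrt(15)*(-48) = 3744*sqrt(15)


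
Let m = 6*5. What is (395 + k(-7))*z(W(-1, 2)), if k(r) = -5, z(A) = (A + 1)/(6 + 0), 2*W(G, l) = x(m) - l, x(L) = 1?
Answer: 65/2 ≈ 32.500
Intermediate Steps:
m = 30
W(G, l) = 1/2 - l/2 (W(G, l) = (1 - l)/2 = 1/2 - l/2)
z(A) = 1/6 + A/6 (z(A) = (1 + A)/6 = (1 + A)*(1/6) = 1/6 + A/6)
(395 + k(-7))*z(W(-1, 2)) = (395 - 5)*(1/6 + (1/2 - 1/2*2)/6) = 390*(1/6 + (1/2 - 1)/6) = 390*(1/6 + (1/6)*(-1/2)) = 390*(1/6 - 1/12) = 390*(1/12) = 65/2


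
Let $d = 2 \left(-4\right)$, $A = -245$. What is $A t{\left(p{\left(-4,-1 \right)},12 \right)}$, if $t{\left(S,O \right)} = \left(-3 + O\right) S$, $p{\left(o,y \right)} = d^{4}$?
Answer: $-9031680$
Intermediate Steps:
$d = -8$
$p{\left(o,y \right)} = 4096$ ($p{\left(o,y \right)} = \left(-8\right)^{4} = 4096$)
$t{\left(S,O \right)} = S \left(-3 + O\right)$
$A t{\left(p{\left(-4,-1 \right)},12 \right)} = - 245 \cdot 4096 \left(-3 + 12\right) = - 245 \cdot 4096 \cdot 9 = \left(-245\right) 36864 = -9031680$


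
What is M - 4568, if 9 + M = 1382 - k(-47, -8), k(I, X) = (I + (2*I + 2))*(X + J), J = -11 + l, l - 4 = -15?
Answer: -7365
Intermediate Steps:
l = -11 (l = 4 - 15 = -11)
J = -22 (J = -11 - 11 = -22)
k(I, X) = (-22 + X)*(2 + 3*I) (k(I, X) = (I + (2*I + 2))*(X - 22) = (I + (2 + 2*I))*(-22 + X) = (2 + 3*I)*(-22 + X) = (-22 + X)*(2 + 3*I))
M = -2797 (M = -9 + (1382 - (-44 - 66*(-47) + 2*(-8) + 3*(-47)*(-8))) = -9 + (1382 - (-44 + 3102 - 16 + 1128)) = -9 + (1382 - 1*4170) = -9 + (1382 - 4170) = -9 - 2788 = -2797)
M - 4568 = -2797 - 4568 = -7365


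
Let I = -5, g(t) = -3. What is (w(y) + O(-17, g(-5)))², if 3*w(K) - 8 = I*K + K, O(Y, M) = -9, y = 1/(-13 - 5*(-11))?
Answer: 160801/3969 ≈ 40.514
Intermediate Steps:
y = 1/42 (y = 1/(-13 + 55) = 1/42 ≈ 0.023810)
w(K) = 8/3 - 4*K/3 (w(K) = 8/3 + (-5*K + K)/3 = 8/3 + (-4*K)/3 = 8/3 - 4*K/3)
(w(y) + O(-17, g(-5)))² = ((8/3 - 4/3*1/42) - 9)² = ((8/3 - 2/63) - 9)² = (166/63 - 9)² = (-401/63)² = 160801/3969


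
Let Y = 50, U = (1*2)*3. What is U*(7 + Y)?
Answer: 342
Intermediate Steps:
U = 6 (U = 2*3 = 6)
U*(7 + Y) = 6*(7 + 50) = 6*57 = 342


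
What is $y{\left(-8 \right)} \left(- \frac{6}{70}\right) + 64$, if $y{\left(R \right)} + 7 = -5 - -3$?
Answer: $\frac{2267}{35} \approx 64.771$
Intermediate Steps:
$y{\left(R \right)} = -9$ ($y{\left(R \right)} = -7 - 2 = -9$)
$y{\left(-8 \right)} \left(- \frac{6}{70}\right) + 64 = - 9 \left(- \frac{6}{70}\right) + 64 = - 9 \left(\left(-6\right) \frac{1}{70}\right) + 64 = \left(-9\right) \left(- \frac{3}{35}\right) + 64 = \frac{27}{35} + 64 = \frac{2267}{35}$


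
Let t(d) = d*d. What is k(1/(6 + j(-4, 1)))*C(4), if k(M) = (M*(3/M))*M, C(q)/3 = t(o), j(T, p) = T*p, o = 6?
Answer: 162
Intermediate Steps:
t(d) = d²
C(q) = 108 (C(q) = 3*6² = 3*36 = 108)
k(M) = 3*M
k(1/(6 + j(-4, 1)))*C(4) = (3/(6 - 4*1))*108 = (3/(6 - 4))*108 = (3/2)*108 = 162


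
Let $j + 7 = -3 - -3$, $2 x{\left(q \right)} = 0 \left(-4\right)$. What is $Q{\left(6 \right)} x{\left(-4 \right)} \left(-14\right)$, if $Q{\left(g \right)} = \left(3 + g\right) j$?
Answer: $0$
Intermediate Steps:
$x{\left(q \right)} = 0$ ($x{\left(q \right)} = \frac{0 \left(-4\right)}{2} = \frac{1}{2} \cdot 0 = 0$)
$j = -7$ ($j = -7 - 0 = -7 + \left(-3 + 3\right) = -7 + 0 = -7$)
$Q{\left(g \right)} = -21 - 7 g$ ($Q{\left(g \right)} = \left(3 + g\right) \left(-7\right) = -21 - 7 g$)
$Q{\left(6 \right)} x{\left(-4 \right)} \left(-14\right) = \left(-21 - 42\right) 0 \left(-14\right) = \left(-63\right) 0 \left(-14\right) = 0 \left(-14\right) = 0$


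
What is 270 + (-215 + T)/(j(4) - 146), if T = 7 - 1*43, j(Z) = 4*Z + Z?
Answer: 34271/126 ≈ 271.99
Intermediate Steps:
j(Z) = 5*Z
T = -36 (T = 7 - 43 = -36)
270 + (-215 + T)/(j(4) - 146) = 270 + (-215 - 36)/(5*4 - 146) = 270 - 251/(20 - 146) = 270 - 251/(-126) = 270 - 251*(-1/126) = 270 + 251/126 = 34271/126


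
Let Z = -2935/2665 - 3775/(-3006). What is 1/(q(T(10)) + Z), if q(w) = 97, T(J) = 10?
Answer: 1602198/155660759 ≈ 0.010293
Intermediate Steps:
Z = 247553/1602198 (Z = -2935*1/2665 - 3775*(-1/3006) = -587/533 + 3775/3006 = 247553/1602198 ≈ 0.15451)
1/(q(T(10)) + Z) = 1/(97 + 247553/1602198) = 1/(155660759/1602198) = 1602198/155660759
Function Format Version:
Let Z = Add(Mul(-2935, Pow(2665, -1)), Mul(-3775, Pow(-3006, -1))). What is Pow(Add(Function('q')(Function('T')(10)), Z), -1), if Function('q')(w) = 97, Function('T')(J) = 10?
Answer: Rational(1602198, 155660759) ≈ 0.010293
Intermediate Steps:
Z = Rational(247553, 1602198) (Z = Add(Mul(-2935, Rational(1, 2665)), Mul(-3775, Rational(-1, 3006))) = Add(Rational(-587, 533), Rational(3775, 3006)) = Rational(247553, 1602198) ≈ 0.15451)
Pow(Add(Function('q')(Function('T')(10)), Z), -1) = Pow(Add(97, Rational(247553, 1602198)), -1) = Pow(Rational(155660759, 1602198), -1) = Rational(1602198, 155660759)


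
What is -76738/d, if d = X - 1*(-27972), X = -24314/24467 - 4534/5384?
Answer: -5054360955032/1842259447431 ≈ -2.7436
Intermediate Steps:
X = -120919977/65865164 (X = -24314*1/24467 - 4534*1/5384 = -24314/24467 - 2267/2692 = -120919977/65865164 ≈ -1.8359)
d = 1842259447431/65865164 (d = -120919977/65865164 - 1*(-27972) = -120919977/65865164 + 27972 = 1842259447431/65865164 ≈ 27970.)
-76738/d = -76738/1842259447431/65865164 = -76738*65865164/1842259447431 = -5054360955032/1842259447431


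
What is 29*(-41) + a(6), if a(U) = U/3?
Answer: -1187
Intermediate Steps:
a(U) = U/3 (a(U) = U*(1/3) = U/3)
29*(-41) + a(6) = 29*(-41) + (1/3)*6 = -1189 + 2 = -1187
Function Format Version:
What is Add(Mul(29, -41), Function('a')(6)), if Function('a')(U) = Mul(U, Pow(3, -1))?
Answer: -1187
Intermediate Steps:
Function('a')(U) = Mul(Rational(1, 3), U) (Function('a')(U) = Mul(U, Rational(1, 3)) = Mul(Rational(1, 3), U))
Add(Mul(29, -41), Function('a')(6)) = Add(Mul(29, -41), Mul(Rational(1, 3), 6)) = Add(-1189, 2) = -1187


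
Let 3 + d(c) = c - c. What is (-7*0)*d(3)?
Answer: 0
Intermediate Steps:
d(c) = -3 (d(c) = -3 + (c - c) = -3 + 0 = -3)
(-7*0)*d(3) = -7*0*(-3) = 0*(-3) = 0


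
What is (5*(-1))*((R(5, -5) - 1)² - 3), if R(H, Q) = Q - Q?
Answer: 10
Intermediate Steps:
R(H, Q) = 0
(5*(-1))*((R(5, -5) - 1)² - 3) = (5*(-1))*((0 - 1)² - 3) = -5*((-1)² - 3) = -5*(1 - 3) = -5*(-2) = 10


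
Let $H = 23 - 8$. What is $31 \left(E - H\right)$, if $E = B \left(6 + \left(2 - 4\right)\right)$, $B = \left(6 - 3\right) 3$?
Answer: $651$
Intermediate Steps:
$B = 9$ ($B = 3 \cdot 3 = 9$)
$H = 15$
$E = 36$ ($E = 9 \left(6 + \left(2 - 4\right)\right) = 9 \left(6 - 2\right) = 9 \cdot 4 = 36$)
$31 \left(E - H\right) = 31 \left(36 - 15\right) = 31 \cdot 21 = 651$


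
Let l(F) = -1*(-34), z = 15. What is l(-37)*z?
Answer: 510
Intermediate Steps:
l(F) = 34
l(-37)*z = 34*15 = 510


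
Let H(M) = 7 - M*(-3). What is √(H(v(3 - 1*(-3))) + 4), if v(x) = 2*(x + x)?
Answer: √83 ≈ 9.1104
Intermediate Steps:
v(x) = 4*x (v(x) = 2*(2*x) = 4*x)
H(M) = 7 + 3*M (H(M) = 7 - (-3)*M = 7 + 3*M)
√(H(v(3 - 1*(-3))) + 4) = √((7 + 3*(4*(3 - 1*(-3)))) + 4) = √((7 + 3*(4*(3 + 3))) + 4) = √((7 + 3*(4*6)) + 4) = √((7 + 3*24) + 4) = √((7 + 72) + 4) = √(79 + 4) = √83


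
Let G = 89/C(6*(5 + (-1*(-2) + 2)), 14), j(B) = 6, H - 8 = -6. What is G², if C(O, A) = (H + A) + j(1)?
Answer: 7921/484 ≈ 16.366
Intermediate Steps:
H = 2 (H = 8 - 6 = 2)
C(O, A) = 8 + A (C(O, A) = (2 + A) + 6 = 8 + A)
G = 89/22 (G = 89/(8 + 14) = 89/22 ≈ 4.0455)
G² = (89/22)² = 7921/484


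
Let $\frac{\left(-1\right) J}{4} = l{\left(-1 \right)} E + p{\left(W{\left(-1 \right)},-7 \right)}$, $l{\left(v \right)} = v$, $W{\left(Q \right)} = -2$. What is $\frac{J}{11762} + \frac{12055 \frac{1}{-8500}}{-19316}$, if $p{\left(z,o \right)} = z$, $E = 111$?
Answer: $\frac{7435386291}{193115573200} \approx 0.038502$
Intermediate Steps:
$J = 452$ ($J = - 4 \left(\left(-1\right) 111 - 2\right) = - 4 \left(-111 - 2\right) = \left(-4\right) \left(-113\right) = 452$)
$\frac{J}{11762} + \frac{12055 \frac{1}{-8500}}{-19316} = \frac{452}{11762} + \frac{12055 \frac{1}{-8500}}{-19316} = 452 \cdot \frac{1}{11762} + 12055 \left(- \frac{1}{8500}\right) \left(- \frac{1}{19316}\right) = \frac{226}{5881} - - \frac{2411}{32837200} = \frac{226}{5881} + \frac{2411}{32837200} = \frac{7435386291}{193115573200}$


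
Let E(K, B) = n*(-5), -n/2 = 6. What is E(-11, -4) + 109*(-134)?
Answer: -14546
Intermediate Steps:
n = -12 (n = -2*6 = -12)
E(K, B) = 60 (E(K, B) = -12*(-5) = 60)
E(-11, -4) + 109*(-134) = 60 + 109*(-134) = 60 - 14606 = -14546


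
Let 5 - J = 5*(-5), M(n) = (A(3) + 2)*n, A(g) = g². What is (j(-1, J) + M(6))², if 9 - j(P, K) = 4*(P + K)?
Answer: 1681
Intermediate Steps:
M(n) = 11*n (M(n) = (3² + 2)*n = (9 + 2)*n = 11*n)
J = 30 (J = 5 - 5*(-5) = 5 - 1*(-25) = 5 + 25 = 30)
j(P, K) = 9 - 4*K - 4*P (j(P, K) = 9 - 4*(P + K) = 9 - 4*(K + P) = 9 - (4*K + 4*P) = 9 + (-4*K - 4*P) = 9 - 4*K - 4*P)
(j(-1, J) + M(6))² = ((9 - 4*30 - 4*(-1)) + 11*6)² = ((9 - 120 + 4) + 66)² = (-107 + 66)² = (-41)² = 1681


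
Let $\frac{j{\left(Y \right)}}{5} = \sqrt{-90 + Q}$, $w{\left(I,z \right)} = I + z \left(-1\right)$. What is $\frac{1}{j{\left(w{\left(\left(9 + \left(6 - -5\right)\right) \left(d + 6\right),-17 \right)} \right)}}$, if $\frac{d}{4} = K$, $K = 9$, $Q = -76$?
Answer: $- \frac{i \sqrt{166}}{830} \approx - 0.015523 i$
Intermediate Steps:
$d = 36$ ($d = 4 \cdot 9 = 36$)
$w{\left(I,z \right)} = I - z$
$j{\left(Y \right)} = 5 i \sqrt{166}$ ($j{\left(Y \right)} = 5 \sqrt{-90 - 76} = 5 \sqrt{-166} = 5 i \sqrt{166}$)
$\frac{1}{j{\left(w{\left(\left(9 + \left(6 - -5\right)\right) \left(d + 6\right),-17 \right)} \right)}} = \frac{1}{5 i \sqrt{166}} = - \frac{i \sqrt{166}}{830}$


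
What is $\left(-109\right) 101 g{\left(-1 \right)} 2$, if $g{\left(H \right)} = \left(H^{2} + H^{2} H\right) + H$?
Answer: $22018$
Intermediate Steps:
$g{\left(H \right)} = H + H^{2} + H^{3}$ ($g{\left(H \right)} = \left(H^{2} + H^{3}\right) + H = H + H^{2} + H^{3}$)
$\left(-109\right) 101 g{\left(-1 \right)} 2 = \left(-109\right) 101 - (1 - 1 + \left(-1\right)^{2}) 2 = - 11009 - (1 - 1 + 1) 2 = - 11009 \left(-1\right) 1 \cdot 2 = - 11009 \left(\left(-1\right) 2\right) = \left(-11009\right) \left(-2\right) = 22018$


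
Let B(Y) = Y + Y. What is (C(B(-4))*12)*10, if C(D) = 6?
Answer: 720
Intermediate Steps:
B(Y) = 2*Y
(C(B(-4))*12)*10 = (6*12)*10 = 72*10 = 720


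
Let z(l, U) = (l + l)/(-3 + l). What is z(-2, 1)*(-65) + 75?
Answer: 23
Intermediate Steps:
z(l, U) = 2*l/(-3 + l) (z(l, U) = (2*l)/(-3 + l) = 2*l/(-3 + l))
z(-2, 1)*(-65) + 75 = (2*(-2)/(-3 - 2))*(-65) + 75 = (2*(-2)/(-5))*(-65) + 75 = (2*(-2)*(-⅕))*(-65) + 75 = (⅘)*(-65) + 75 = -52 + 75 = 23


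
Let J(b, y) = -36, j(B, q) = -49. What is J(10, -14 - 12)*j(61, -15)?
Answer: 1764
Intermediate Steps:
J(10, -14 - 12)*j(61, -15) = -36*(-49) = 1764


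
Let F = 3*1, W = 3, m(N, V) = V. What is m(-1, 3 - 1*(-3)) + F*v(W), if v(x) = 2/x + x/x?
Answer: 11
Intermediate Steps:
v(x) = 1 + 2/x (v(x) = 2/x + 1 = 1 + 2/x)
F = 3
m(-1, 3 - 1*(-3)) + F*v(W) = (3 - 1*(-3)) + 3*((2 + 3)/3) = (3 + 3) + 3*((⅓)*5) = 6 + 3*(5/3) = 6 + 5 = 11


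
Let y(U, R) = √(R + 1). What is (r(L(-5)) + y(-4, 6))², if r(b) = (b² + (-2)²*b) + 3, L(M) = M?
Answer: (8 + √7)² ≈ 113.33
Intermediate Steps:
y(U, R) = √(1 + R)
r(b) = 3 + b² + 4*b (r(b) = (b² + 4*b) + 3 = 3 + b² + 4*b)
(r(L(-5)) + y(-4, 6))² = ((3 + (-5)² + 4*(-5)) + √(1 + 6))² = ((3 + 25 - 20) + √7)² = (8 + √7)²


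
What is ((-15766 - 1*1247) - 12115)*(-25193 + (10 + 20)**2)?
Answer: 707606504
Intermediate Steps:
((-15766 - 1*1247) - 12115)*(-25193 + (10 + 20)**2) = ((-15766 - 1247) - 12115)*(-25193 + 30**2) = (-17013 - 12115)*(-25193 + 900) = -29128*(-24293) = 707606504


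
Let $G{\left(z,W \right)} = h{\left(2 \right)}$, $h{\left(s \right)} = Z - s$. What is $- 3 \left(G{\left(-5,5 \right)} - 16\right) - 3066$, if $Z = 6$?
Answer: $-3030$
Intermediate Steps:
$h{\left(s \right)} = 6 - s$
$G{\left(z,W \right)} = 4$ ($G{\left(z,W \right)} = 6 - 2 = 4$)
$- 3 \left(G{\left(-5,5 \right)} - 16\right) - 3066 = - 3 \left(4 - 16\right) - 3066 = \left(-3\right) \left(-12\right) - 3066 = 36 - 3066 = -3030$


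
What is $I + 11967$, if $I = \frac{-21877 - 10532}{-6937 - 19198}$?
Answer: $\frac{312789954}{26135} \approx 11968.0$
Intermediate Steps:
$I = \frac{32409}{26135}$ ($I = - \frac{32409}{-26135} = \left(-32409\right) \left(- \frac{1}{26135}\right) = \frac{32409}{26135} \approx 1.2401$)
$I + 11967 = \frac{32409}{26135} + 11967 = \frac{312789954}{26135}$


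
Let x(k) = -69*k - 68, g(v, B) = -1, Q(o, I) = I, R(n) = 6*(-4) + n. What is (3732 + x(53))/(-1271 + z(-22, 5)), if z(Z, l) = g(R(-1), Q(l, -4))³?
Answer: -7/1272 ≈ -0.0055031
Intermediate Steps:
R(n) = -24 + n
z(Z, l) = -1 (z(Z, l) = (-1)³ = -1)
x(k) = -68 - 69*k
(3732 + x(53))/(-1271 + z(-22, 5)) = (3732 + (-68 - 69*53))/(-1271 - 1) = (3732 + (-68 - 3657))/(-1272) = (3732 - 3725)*(-1/1272) = 7*(-1/1272) = -7/1272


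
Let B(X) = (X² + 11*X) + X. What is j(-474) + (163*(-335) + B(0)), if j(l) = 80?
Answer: -54525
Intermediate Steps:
B(X) = X² + 12*X
j(-474) + (163*(-335) + B(0)) = 80 + (163*(-335) + 0*(12 + 0)) = 80 + (-54605 + 0*12) = 80 + (-54605 + 0) = 80 - 54605 = -54525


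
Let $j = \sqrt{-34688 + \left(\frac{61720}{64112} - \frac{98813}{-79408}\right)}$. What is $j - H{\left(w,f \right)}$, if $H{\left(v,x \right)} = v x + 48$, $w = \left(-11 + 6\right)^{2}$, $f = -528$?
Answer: $13152 + \frac{i \sqrt{219481967714591879857}}{79546964} \approx 13152.0 + 186.24 i$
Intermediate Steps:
$w = 25$ ($w = \left(-5\right)^{2} = 25$)
$H{\left(v,x \right)} = 48 + v x$
$j = \frac{i \sqrt{219481967714591879857}}{79546964}$ ($j = \sqrt{-34688 + \left(61720 \cdot \frac{1}{64112} - - \frac{98813}{79408}\right)} = \sqrt{-34688 + \left(\frac{7715}{8014} + \frac{98813}{79408}\right)} = \sqrt{-34688 + \frac{702260051}{318187856}} = \sqrt{- \frac{11036598088877}{318187856}} = \frac{i \sqrt{219481967714591879857}}{79546964} \approx 186.24 i$)
$j - H{\left(w,f \right)} = \frac{i \sqrt{219481967714591879857}}{79546964} - \left(48 + 25 \left(-528\right)\right) = \frac{i \sqrt{219481967714591879857}}{79546964} - \left(48 - 13200\right) = \frac{i \sqrt{219481967714591879857}}{79546964} - -13152 = \frac{i \sqrt{219481967714591879857}}{79546964} + 13152 = 13152 + \frac{i \sqrt{219481967714591879857}}{79546964}$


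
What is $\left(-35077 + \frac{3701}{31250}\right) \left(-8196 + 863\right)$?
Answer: $\frac{8038086641817}{31250} \approx 2.5722 \cdot 10^{8}$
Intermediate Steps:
$\left(-35077 + \frac{3701}{31250}\right) \left(-8196 + 863\right) = \left(-35077 + 3701 \cdot \frac{1}{31250}\right) \left(-7333\right) = \left(-35077 + \frac{3701}{31250}\right) \left(-7333\right) = \left(- \frac{1096152549}{31250}\right) \left(-7333\right) = \frac{8038086641817}{31250}$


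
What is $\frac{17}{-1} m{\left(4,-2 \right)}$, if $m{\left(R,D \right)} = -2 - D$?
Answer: $0$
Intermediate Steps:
$\frac{17}{-1} m{\left(4,-2 \right)} = \frac{17}{-1} \left(-2 - -2\right) = 17 \left(-1\right) \left(-2 + 2\right) = \left(-17\right) 0 = 0$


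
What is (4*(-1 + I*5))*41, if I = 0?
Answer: -164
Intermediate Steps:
(4*(-1 + I*5))*41 = (4*(-1 + 0*5))*41 = (4*(-1 + 0))*41 = (4*(-1))*41 = -4*41 = -164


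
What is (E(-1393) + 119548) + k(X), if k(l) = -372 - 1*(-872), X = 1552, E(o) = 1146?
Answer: 121194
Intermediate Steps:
k(l) = 500 (k(l) = -372 + 872 = 500)
(E(-1393) + 119548) + k(X) = (1146 + 119548) + 500 = 120694 + 500 = 121194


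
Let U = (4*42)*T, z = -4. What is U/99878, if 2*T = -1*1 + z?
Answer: -210/49939 ≈ -0.0042051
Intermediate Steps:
T = -5/2 (T = (-1*1 - 4)/2 = (-1 - 4)/2 = (½)*(-5) = -5/2 ≈ -2.5000)
U = -420 (U = (4*42)*(-5/2) = 168*(-5/2) = -420)
U/99878 = -420/99878 = -420*1/99878 = -210/49939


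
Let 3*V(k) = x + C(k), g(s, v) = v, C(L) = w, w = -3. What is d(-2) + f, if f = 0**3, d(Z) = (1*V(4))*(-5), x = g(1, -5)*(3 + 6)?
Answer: 80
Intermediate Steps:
C(L) = -3
x = -45 (x = -5*(3 + 6) = -5*9 = -45)
V(k) = -16 (V(k) = (-45 - 3)/3 = (1/3)*(-48) = -16)
d(Z) = 80 (d(Z) = (1*(-16))*(-5) = -16*(-5) = 80)
f = 0
d(-2) + f = 80 + 0 = 80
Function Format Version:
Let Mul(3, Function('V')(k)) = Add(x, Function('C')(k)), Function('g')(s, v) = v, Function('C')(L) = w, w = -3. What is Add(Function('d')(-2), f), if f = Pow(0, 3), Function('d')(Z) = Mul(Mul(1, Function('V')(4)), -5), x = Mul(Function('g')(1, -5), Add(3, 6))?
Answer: 80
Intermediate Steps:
Function('C')(L) = -3
x = -45 (x = Mul(-5, Add(3, 6)) = Mul(-5, 9) = -45)
Function('V')(k) = -16 (Function('V')(k) = Mul(Rational(1, 3), Add(-45, -3)) = Mul(Rational(1, 3), -48) = -16)
Function('d')(Z) = 80 (Function('d')(Z) = Mul(Mul(1, -16), -5) = Mul(-16, -5) = 80)
f = 0
Add(Function('d')(-2), f) = Add(80, 0) = 80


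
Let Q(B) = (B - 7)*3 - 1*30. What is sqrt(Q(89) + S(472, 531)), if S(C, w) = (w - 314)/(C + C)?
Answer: sqrt(12043139)/236 ≈ 14.705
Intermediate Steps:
S(C, w) = (-314 + w)/(2*C) (S(C, w) = (-314 + w)/((2*C)) = (-314 + w)*(1/(2*C)) = (-314 + w)/(2*C))
Q(B) = -51 + 3*B (Q(B) = (-7 + B)*3 - 30 = (-21 + 3*B) - 30 = -51 + 3*B)
sqrt(Q(89) + S(472, 531)) = sqrt((-51 + 3*89) + (1/2)*(-314 + 531)/472) = sqrt((-51 + 267) + (1/2)*(1/472)*217) = sqrt(216 + 217/944) = sqrt(204121/944) = sqrt(12043139)/236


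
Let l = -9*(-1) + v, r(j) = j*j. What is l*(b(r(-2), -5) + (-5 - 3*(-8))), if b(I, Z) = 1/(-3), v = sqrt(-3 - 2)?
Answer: 168 + 56*I*sqrt(5)/3 ≈ 168.0 + 41.74*I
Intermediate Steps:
v = I*sqrt(5) (v = sqrt(-5) = I*sqrt(5) ≈ 2.2361*I)
r(j) = j**2
b(I, Z) = -1/3
l = 9 + I*sqrt(5) (l = -9*(-1) + I*sqrt(5) = 9 + I*sqrt(5) ≈ 9.0 + 2.2361*I)
l*(b(r(-2), -5) + (-5 - 3*(-8))) = (9 + I*sqrt(5))*(-1/3 + (-5 - 3*(-8))) = (9 + I*sqrt(5))*(-1/3 + (-5 + 24)) = (9 + I*sqrt(5))*(-1/3 + 19) = (9 + I*sqrt(5))*(56/3) = 168 + 56*I*sqrt(5)/3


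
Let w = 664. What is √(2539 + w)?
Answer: √3203 ≈ 56.595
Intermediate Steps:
√(2539 + w) = √(2539 + 664) = √3203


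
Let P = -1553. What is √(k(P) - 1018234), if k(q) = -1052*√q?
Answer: √(-1018234 - 1052*I*√1553) ≈ 20.538 - 1009.3*I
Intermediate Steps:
√(k(P) - 1018234) = √(-1052*I*√1553 - 1018234) = √(-1018234 - 1052*I*√1553)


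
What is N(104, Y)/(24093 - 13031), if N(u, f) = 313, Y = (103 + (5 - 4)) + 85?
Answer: 313/11062 ≈ 0.028295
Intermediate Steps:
Y = 189 (Y = (103 + 1) + 85 = 104 + 85 = 189)
N(104, Y)/(24093 - 13031) = 313/(24093 - 13031) = 313/11062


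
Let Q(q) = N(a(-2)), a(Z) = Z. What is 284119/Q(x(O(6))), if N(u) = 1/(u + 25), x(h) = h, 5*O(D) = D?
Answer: 6534737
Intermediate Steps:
O(D) = D/5
N(u) = 1/(25 + u)
Q(q) = 1/23 (Q(q) = 1/(25 - 2) = 1/23)
284119/Q(x(O(6))) = 284119/(1/23) = 284119*23 = 6534737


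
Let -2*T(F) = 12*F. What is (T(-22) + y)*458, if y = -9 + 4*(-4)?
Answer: 49006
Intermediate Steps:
T(F) = -6*F
y = -25 (y = -9 - 16 = -25)
(T(-22) + y)*458 = (-6*(-22) - 25)*458 = (132 - 25)*458 = 107*458 = 49006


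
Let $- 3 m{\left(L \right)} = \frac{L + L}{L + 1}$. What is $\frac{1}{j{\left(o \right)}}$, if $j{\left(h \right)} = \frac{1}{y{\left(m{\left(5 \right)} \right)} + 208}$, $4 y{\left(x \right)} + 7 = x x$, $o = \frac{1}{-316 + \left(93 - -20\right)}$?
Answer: $\frac{33425}{162} \approx 206.33$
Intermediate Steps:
$m{\left(L \right)} = - \frac{2 L}{3 \left(1 + L\right)}$ ($m{\left(L \right)} = - \frac{\left(L + L\right) \frac{1}{L + 1}}{3} = - \frac{2 L \frac{1}{1 + L}}{3} = - \frac{2 L}{3 \left(1 + L\right)}$)
$o = - \frac{1}{203}$ ($o = \frac{1}{-316 + \left(93 + 20\right)} = \frac{1}{-316 + 113} = \frac{1}{-203} = - \frac{1}{203} \approx -0.0049261$)
$y{\left(x \right)} = - \frac{7}{4} + \frac{x^{2}}{4}$ ($y{\left(x \right)} = - \frac{7}{4} + \frac{x x}{4} = - \frac{7}{4} + \frac{x^{2}}{4}$)
$j{\left(h \right)} = \frac{162}{33425}$ ($j{\left(h \right)} = \frac{1}{\left(- \frac{7}{4} + \frac{\left(\left(-2\right) 5 \frac{1}{3 + 3 \cdot 5}\right)^{2}}{4}\right) + 208} = \frac{1}{\left(- \frac{7}{4} + \frac{\left(\left(-2\right) 5 \frac{1}{3 + 15}\right)^{2}}{4}\right) + 208} = \frac{1}{\left(- \frac{7}{4} + \frac{\left(\left(-2\right) 5 \cdot \frac{1}{18}\right)^{2}}{4}\right) + 208} = \frac{1}{\left(- \frac{7}{4} + \frac{\left(- \frac{5}{9}\right)^{2}}{4}\right) + 208} = \frac{1}{\left(- \frac{7}{4} + \frac{1}{4} \cdot \frac{25}{81}\right) + 208} = \frac{1}{\left(- \frac{7}{4} + \frac{25}{324}\right) + 208} = \frac{1}{- \frac{271}{162} + 208} = \frac{1}{\frac{33425}{162}} = \frac{162}{33425}$)
$\frac{1}{j{\left(o \right)}} = \frac{1}{\frac{162}{33425}} = \frac{33425}{162}$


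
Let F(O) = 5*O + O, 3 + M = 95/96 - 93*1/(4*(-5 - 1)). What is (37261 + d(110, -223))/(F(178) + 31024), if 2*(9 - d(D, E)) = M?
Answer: 7155661/6161664 ≈ 1.1613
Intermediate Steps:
M = 179/96 (M = -3 + (95/96 - 93*1/(4*(-5 - 1))) = -3 + (95*(1/96) - 93/((-6*4))) = -3 + (95/96 - 93/(-24)) = -3 + (95/96 - 93*(-1/24)) = -3 + (95/96 + 31/8) = -3 + 467/96 = 179/96 ≈ 1.8646)
F(O) = 6*O
d(D, E) = 1549/192 (d(D, E) = 9 - 1/2*179/96 = 9 - 179/192 = 1549/192)
(37261 + d(110, -223))/(F(178) + 31024) = (37261 + 1549/192)/(6*178 + 31024) = 7155661/(192*(1068 + 31024)) = (7155661/192)/32092 = (7155661/192)*(1/32092) = 7155661/6161664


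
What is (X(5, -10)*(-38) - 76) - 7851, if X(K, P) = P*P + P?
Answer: -11347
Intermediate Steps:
X(K, P) = P + P² (X(K, P) = P² + P = P + P²)
(X(5, -10)*(-38) - 76) - 7851 = (-10*(1 - 10)*(-38) - 76) - 7851 = (-10*(-9)*(-38) - 76) - 7851 = (90*(-38) - 76) - 7851 = (-3420 - 76) - 7851 = -3496 - 7851 = -11347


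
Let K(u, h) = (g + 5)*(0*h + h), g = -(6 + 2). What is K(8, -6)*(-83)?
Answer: -1494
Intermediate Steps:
g = -8 (g = -1*8 = -8)
K(u, h) = -3*h (K(u, h) = (-8 + 5)*(0*h + h) = -3*(0 + h) = -3*h)
K(8, -6)*(-83) = -3*(-6)*(-83) = 18*(-83) = -1494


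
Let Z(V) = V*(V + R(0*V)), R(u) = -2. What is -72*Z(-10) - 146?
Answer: -8786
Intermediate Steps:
Z(V) = V*(-2 + V) (Z(V) = V*(V - 2) = V*(-2 + V))
-72*Z(-10) - 146 = -(-720)*(-2 - 10) - 146 = -(-720)*(-12) - 146 = -72*120 - 146 = -8640 - 146 = -8786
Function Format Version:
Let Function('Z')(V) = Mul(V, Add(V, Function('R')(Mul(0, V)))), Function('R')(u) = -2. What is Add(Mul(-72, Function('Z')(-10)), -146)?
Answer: -8786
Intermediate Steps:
Function('Z')(V) = Mul(V, Add(-2, V)) (Function('Z')(V) = Mul(V, Add(V, -2)) = Mul(V, Add(-2, V)))
Add(Mul(-72, Function('Z')(-10)), -146) = Add(Mul(-72, Mul(-10, Add(-2, -10))), -146) = Add(Mul(-72, Mul(-10, -12)), -146) = Add(Mul(-72, 120), -146) = Add(-8640, -146) = -8786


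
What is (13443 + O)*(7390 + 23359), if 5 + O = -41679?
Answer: -868382509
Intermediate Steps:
O = -41684 (O = -5 - 41679 = -41684)
(13443 + O)*(7390 + 23359) = (13443 - 41684)*(7390 + 23359) = -28241*30749 = -868382509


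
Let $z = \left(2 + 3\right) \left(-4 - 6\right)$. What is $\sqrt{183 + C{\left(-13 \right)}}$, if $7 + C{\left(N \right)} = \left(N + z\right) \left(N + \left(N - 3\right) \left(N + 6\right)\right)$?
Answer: $i \sqrt{6061} \approx 77.852 i$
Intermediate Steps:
$z = -50$ ($z = 5 \left(-10\right) = -50$)
$C{\left(N \right)} = -7 + \left(-50 + N\right) \left(N + \left(-3 + N\right) \left(6 + N\right)\right)$ ($C{\left(N \right)} = -7 + \left(N - 50\right) \left(N + \left(N - 3\right) \left(N + 6\right)\right) = -7 + \left(-50 + N\right) \left(N + \left(-3 + N\right) \left(6 + N\right)\right)$)
$\sqrt{183 + C{\left(-13 \right)}} = \sqrt{183 + \left(893 + \left(-13\right)^{3} - -2834 - 46 \left(-13\right)^{2}\right)} = \sqrt{183 + \left(893 - 2197 + 2834 - 7774\right)} = \sqrt{183 - 6244} = \sqrt{-6061} = i \sqrt{6061}$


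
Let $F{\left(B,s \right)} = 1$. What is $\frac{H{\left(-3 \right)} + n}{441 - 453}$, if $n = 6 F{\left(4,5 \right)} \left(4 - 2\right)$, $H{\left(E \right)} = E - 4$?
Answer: $- \frac{5}{12} \approx -0.41667$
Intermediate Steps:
$H{\left(E \right)} = -4 + E$ ($H{\left(E \right)} = E - 4 = -4 + E$)
$n = 12$ ($n = 6 \cdot 1 \left(4 - 2\right) = 6 \left(4 - 2\right) = 6 \cdot 2 = 12$)
$\frac{H{\left(-3 \right)} + n}{441 - 453} = \frac{\left(-4 - 3\right) + 12}{441 - 453} = \frac{-7 + 12}{-12} = 5 \left(- \frac{1}{12}\right) = - \frac{5}{12}$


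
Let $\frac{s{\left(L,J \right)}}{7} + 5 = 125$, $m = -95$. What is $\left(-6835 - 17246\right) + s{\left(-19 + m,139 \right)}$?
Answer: $-23241$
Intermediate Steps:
$s{\left(L,J \right)} = 840$ ($s{\left(L,J \right)} = -35 + 7 \cdot 125 = -35 + 875 = 840$)
$\left(-6835 - 17246\right) + s{\left(-19 + m,139 \right)} = \left(-6835 - 17246\right) + 840 = -24081 + 840 = -23241$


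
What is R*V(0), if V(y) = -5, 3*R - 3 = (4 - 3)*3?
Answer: -10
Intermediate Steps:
R = 2 (R = 1 + ((4 - 3)*3)/3 = 1 + (1*3)/3 = 1 + (⅓)*3 = 1 + 1 = 2)
R*V(0) = 2*(-5) = -10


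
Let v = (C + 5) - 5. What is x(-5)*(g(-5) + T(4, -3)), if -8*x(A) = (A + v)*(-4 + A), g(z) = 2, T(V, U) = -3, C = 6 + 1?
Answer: -9/4 ≈ -2.2500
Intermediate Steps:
C = 7
v = 7 (v = (7 + 5) - 5 = 12 - 5 = 7)
x(A) = -(-4 + A)*(7 + A)/8 (x(A) = -(A + 7)*(-4 + A)/8 = -(7 + A)*(-4 + A)/8 = -(-4 + A)*(7 + A)/8)
x(-5)*(g(-5) + T(4, -3)) = (7/2 - 3/8*(-5) - 1/8*(-5)**2)*(2 - 3) = (7/2 + 15/8 - 1/8*25)*(-1) = (7/2 + 15/8 - 25/8)*(-1) = (9/4)*(-1) = -9/4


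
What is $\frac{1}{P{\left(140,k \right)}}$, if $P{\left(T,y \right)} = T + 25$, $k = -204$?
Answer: $\frac{1}{165} \approx 0.0060606$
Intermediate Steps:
$P{\left(T,y \right)} = 25 + T$
$\frac{1}{P{\left(140,k \right)}} = \frac{1}{25 + 140} = \frac{1}{165}$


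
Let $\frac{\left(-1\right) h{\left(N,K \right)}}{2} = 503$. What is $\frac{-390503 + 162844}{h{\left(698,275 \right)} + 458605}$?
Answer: $- \frac{227659}{457599} \approx -0.49751$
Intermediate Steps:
$h{\left(N,K \right)} = -1006$ ($h{\left(N,K \right)} = \left(-2\right) 503 = -1006$)
$\frac{-390503 + 162844}{h{\left(698,275 \right)} + 458605} = \frac{-390503 + 162844}{-1006 + 458605} = - \frac{227659}{457599}$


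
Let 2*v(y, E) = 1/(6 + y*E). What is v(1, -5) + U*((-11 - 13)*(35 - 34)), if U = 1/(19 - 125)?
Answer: 77/106 ≈ 0.72641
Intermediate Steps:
U = -1/106 (U = 1/(-106) = -1/106 ≈ -0.0094340)
v(y, E) = 1/(2*(6 + E*y)) (v(y, E) = 1/(2*(6 + y*E)) = 1/(2*(6 + E*y)))
v(1, -5) + U*((-11 - 13)*(35 - 34)) = 1/(2*(6 - 5*1)) - (-11 - 13)*(35 - 34)/106 = 1/(2*(6 - 5)) - (-12)/53 = (1/2)/1 - 1/106*(-24) = (1/2)*1 + 12/53 = 1/2 + 12/53 = 77/106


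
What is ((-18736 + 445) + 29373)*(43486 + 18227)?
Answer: 683903466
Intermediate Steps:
((-18736 + 445) + 29373)*(43486 + 18227) = (-18291 + 29373)*61713 = 11082*61713 = 683903466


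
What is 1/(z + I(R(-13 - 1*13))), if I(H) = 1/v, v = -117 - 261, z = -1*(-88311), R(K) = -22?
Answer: 378/33381557 ≈ 1.1324e-5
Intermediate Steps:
z = 88311
v = -378
I(H) = -1/378 (I(H) = 1/(-378) = -1/378)
1/(z + I(R(-13 - 1*13))) = 1/(88311 - 1/378) = 1/(33381557/378) = 378/33381557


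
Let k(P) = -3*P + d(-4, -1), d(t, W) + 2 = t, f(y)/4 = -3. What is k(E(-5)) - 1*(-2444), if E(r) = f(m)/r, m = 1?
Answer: 12154/5 ≈ 2430.8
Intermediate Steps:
f(y) = -12 (f(y) = 4*(-3) = -12)
d(t, W) = -2 + t
E(r) = -12/r
k(P) = -6 - 3*P (k(P) = -3*P + (-2 - 4) = -3*P - 6 = -6 - 3*P)
k(E(-5)) - 1*(-2444) = (-6 - (-36)/(-5)) - 1*(-2444) = (-6 - (-36)*(-1)/5) + 2444 = (-6 - 3*12/5) + 2444 = (-6 - 36/5) + 2444 = -66/5 + 2444 = 12154/5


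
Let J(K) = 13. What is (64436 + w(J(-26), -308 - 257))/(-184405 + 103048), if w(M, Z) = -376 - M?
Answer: -37/47 ≈ -0.78723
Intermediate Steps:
(64436 + w(J(-26), -308 - 257))/(-184405 + 103048) = (64436 + (-376 - 1*13))/(-184405 + 103048) = (64436 + (-376 - 13))/(-81357) = (64436 - 389)*(-1/81357) = 64047*(-1/81357) = -37/47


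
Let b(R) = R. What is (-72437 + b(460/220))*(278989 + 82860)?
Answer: -288315493616/11 ≈ -2.6211e+10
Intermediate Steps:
(-72437 + b(460/220))*(278989 + 82860) = (-72437 + 460/220)*(278989 + 82860) = (-72437 + 460*(1/220))*361849 = (-72437 + 23/11)*361849 = -796784/11*361849 = -288315493616/11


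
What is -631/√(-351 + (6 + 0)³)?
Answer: 631*I*√15/45 ≈ 54.308*I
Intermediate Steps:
-631/√(-351 + (6 + 0)³) = -631/√(-351 + 6³) = -631/√(-351 + 216) = -631*(-I*√15/45) = -(-631)*I*√15/45 = 631*I*√15/45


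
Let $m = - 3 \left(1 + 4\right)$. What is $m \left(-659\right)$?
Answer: $9885$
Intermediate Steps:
$m = -15$ ($m = \left(-3\right) 5 = -15$)
$m \left(-659\right) = \left(-15\right) \left(-659\right) = 9885$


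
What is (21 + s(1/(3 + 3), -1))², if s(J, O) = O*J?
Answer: 15625/36 ≈ 434.03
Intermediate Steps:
s(J, O) = J*O
(21 + s(1/(3 + 3), -1))² = (21 - 1/(3 + 3))² = (21 - 1/6)² = (21 + (⅙)*(-1))² = (21 - ⅙)² = (125/6)² = 15625/36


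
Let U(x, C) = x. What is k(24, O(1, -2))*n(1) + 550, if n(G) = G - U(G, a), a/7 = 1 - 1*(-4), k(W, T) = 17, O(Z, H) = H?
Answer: 550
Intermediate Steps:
a = 35 (a = 7*(1 - 1*(-4)) = 7*(1 + 4) = 7*5 = 35)
n(G) = 0 (n(G) = G - G = 0)
k(24, O(1, -2))*n(1) + 550 = 17*0 + 550 = 0 + 550 = 550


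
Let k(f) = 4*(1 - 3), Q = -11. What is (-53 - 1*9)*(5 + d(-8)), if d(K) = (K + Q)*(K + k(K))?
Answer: -19158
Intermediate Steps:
k(f) = -8 (k(f) = 4*(-2) = -8)
d(K) = (-11 + K)*(-8 + K) (d(K) = (K - 11)*(K - 8) = (-11 + K)*(-8 + K))
(-53 - 1*9)*(5 + d(-8)) = (-53 - 1*9)*(5 + (88 + (-8)**2 - 19*(-8))) = (-53 - 9)*(5 + (88 + 64 + 152)) = -62*(5 + 304) = -62*309 = -19158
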